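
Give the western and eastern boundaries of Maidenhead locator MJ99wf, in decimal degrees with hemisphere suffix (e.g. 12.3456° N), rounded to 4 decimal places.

Field M=12, J=9: +12·20° lon, +9·10° lat → SW at lon 60°, lat 0°.
Square 9, 9: +9·2° lon, +9·1° lat → SW at lon 78°, lat 9°.
Subsquare w=22, f=5: +22·0.0833333° lon, +5·0.0416667° lat → SW at lon 79.8333°, lat 9.20833°.
Cell spans 0.0833333° lon × 0.0416667° lat.
west 79.8333° E, east 79.9167° E.

79.8333° E, 79.9167° E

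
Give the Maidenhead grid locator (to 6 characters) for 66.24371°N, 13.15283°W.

IP36kf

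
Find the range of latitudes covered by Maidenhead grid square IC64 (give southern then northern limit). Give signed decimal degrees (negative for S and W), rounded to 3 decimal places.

-66.000, -65.000

Field I=8, C=2: +8·20° lon, +2·10° lat → SW at lon -20°, lat -70°.
Square 6, 4: +6·2° lon, +4·1° lat → SW at lon -8°, lat -66°.
Cell spans 2° lon × 1° lat.
south -66.000, north -65.000.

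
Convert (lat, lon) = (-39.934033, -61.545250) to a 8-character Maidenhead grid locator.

FF90fb45

Offset from 180°W / 90°S: lon 118.45475°, lat 50.06597°.
Field: lon ⌊118.45475/20⌋ = 5 → F; lat ⌊50.06597/10⌋ = 5 → F.
Square: lon ⌊18.45475/2⌋ = 9; lat ⌊0.06597/1⌋ = 0.
Subsquare: lon ⌊0.45475/0.0833333⌋ = 5 → f; lat ⌊0.06597/0.0416667⌋ = 1 → b.
Extended square: lon ⌊0.03808/0.00833333⌋ = 4; lat ⌊0.02430/0.00416667⌋ = 5.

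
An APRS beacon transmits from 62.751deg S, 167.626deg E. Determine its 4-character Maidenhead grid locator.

RC37

Shift to the Maidenhead origin (180°W, 90°S): lon 347.63, lat 27.25.
Field: 347.63/20 → 17 → R, 27.25/10 → 2 → C; chars RC.
Square: 7.63/2 → 3, 7.25/1 → 7; chars 37.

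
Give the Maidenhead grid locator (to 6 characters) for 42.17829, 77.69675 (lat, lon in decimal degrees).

Shift to the Maidenhead origin (180°W, 90°S): lon 257.6968, lat 132.1783.
Field: 257.6968/20 → 12 → M, 132.1783/10 → 13 → N; chars MN.
Square: 17.6968/2 → 8, 2.1783/1 → 2; chars 82.
Subsquare: 1.6968/0.0833333 → 20 → u, 0.1783/0.0416667 → 4 → e; chars ue.

MN82ue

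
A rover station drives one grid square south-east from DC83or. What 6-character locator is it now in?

DC83pq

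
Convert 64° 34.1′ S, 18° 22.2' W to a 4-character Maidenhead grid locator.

IC05

Shift to the Maidenhead origin (180°W, 90°S): lon 161.63, lat 25.43.
Field: 161.63/20 → 8 → I, 25.43/10 → 2 → C; chars IC.
Square: 1.63/2 → 0, 5.43/1 → 5; chars 05.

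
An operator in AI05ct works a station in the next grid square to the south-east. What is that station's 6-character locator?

AI05ds

Longitude subsquare c = 2; +1 → 3 = d.
Latitude subsquare t = 19; −1 → 18 = s.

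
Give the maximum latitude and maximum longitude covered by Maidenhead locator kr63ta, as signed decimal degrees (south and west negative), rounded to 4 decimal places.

83.0417, 33.6667

Field K=10, R=17: +10·20° lon, +17·10° lat → SW at lon 20°, lat 80°.
Square 6, 3: +6·2° lon, +3·1° lat → SW at lon 32°, lat 83°.
Subsquare t=19, a=0: +19·0.0833333° lon, +0·0.0416667° lat → SW at lon 33.5833°, lat 83°.
Cell spans 0.0833333° lon × 0.0416667° lat. NE corner is SW corner plus one full cell.
latitude 83.0417, longitude 33.6667.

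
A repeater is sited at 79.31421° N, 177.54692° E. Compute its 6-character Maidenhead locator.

Shift to the Maidenhead origin (180°W, 90°S): lon 357.5469, lat 169.3142.
Field: lon ⌊357.5469/20⌋ = 17 → R; lat ⌊169.3142/10⌋ = 16 → Q.
Square: lon ⌊17.5469/2⌋ = 8; lat ⌊9.3142/1⌋ = 9.
Subsquare: lon ⌊1.5469/0.0833333⌋ = 18 → s; lat ⌊0.3142/0.0416667⌋ = 7 → h.

RQ89sh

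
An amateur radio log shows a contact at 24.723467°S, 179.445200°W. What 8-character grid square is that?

AG05gg66

Offset from 180°W / 90°S: lon 0.55480°, lat 65.27653°.
Field: lon ⌊0.55480/20⌋ = 0 → A; lat ⌊65.27653/10⌋ = 6 → G.
Square: lon ⌊0.55480/2⌋ = 0; lat ⌊5.27653/1⌋ = 5.
Subsquare: lon ⌊0.55480/0.0833333⌋ = 6 → g; lat ⌊0.27653/0.0416667⌋ = 6 → g.
Extended square: lon ⌊0.05480/0.00833333⌋ = 6; lat ⌊0.02653/0.00416667⌋ = 6.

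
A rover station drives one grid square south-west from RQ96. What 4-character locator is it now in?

Longitude square 9; −1 → 8.
Latitude square 6; −1 → 5.

RQ85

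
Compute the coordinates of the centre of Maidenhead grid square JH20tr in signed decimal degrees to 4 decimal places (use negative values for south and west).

-19.2708, 5.6250

Field J=9, H=7: +9·20° lon, +7·10° lat → SW at lon 0°, lat -20°.
Square 2, 0: +2·2° lon, +0·1° lat → SW at lon 4°, lat -20°.
Subsquare t=19, r=17: +19·0.0833333° lon, +17·0.0416667° lat → SW at lon 5.58333°, lat -19.2917°.
Cell spans 0.0833333° lon × 0.0416667° lat. Centre is SW corner plus half of each.
latitude -19.2708, longitude 5.6250.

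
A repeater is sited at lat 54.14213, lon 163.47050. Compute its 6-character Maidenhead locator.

Shift to the Maidenhead origin (180°W, 90°S): lon 343.4705, lat 144.1421.
Field (20°×10°, letters A–R): lon ⌊343.4705/20⌋ = 17 → R; lat ⌊144.1421/10⌋ = 14 → O.
Square (2°×1°, digits 0–9): lon ⌊3.4705/2⌋ = 1; lat ⌊4.1421/1⌋ = 4.
Subsquare (5′×2.5′, letters a–x): lon ⌊1.4705/0.0833333⌋ = 17 → r; lat ⌊0.1421/0.0416667⌋ = 3 → d.

RO14rd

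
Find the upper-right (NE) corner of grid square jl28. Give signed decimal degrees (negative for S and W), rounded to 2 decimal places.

Field J=9, L=11: +9·20° lon, +11·10° lat → SW at lon 0°, lat 20°.
Square 2, 8: +2·2° lon, +8·1° lat → SW at lon 4°, lat 28°.
Cell spans 2° lon × 1° lat. NE corner is SW corner plus one full cell.
latitude 29.00, longitude 6.00.

29.00, 6.00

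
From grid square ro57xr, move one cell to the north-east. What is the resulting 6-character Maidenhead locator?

Longitude subsquare x = 23; +1 → 24, wraps to 0 = a, carry into square.
Longitude square 5; +1 → 6.
Latitude subsquare r = 17; +1 → 18 = s.

RO67as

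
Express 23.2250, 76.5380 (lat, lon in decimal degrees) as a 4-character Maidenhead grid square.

Offset from 180°W / 90°S: lon 256.54°, lat 113.22°.
Field (20°×10°, letters A–R): 256.54/20 → 12 → M, 113.22/10 → 11 → L; chars ML.
Square (2°×1°, digits 0–9): 16.54/2 → 8, 3.22/1 → 3; chars 83.

ML83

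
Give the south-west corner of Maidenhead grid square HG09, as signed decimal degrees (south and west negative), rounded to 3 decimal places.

Field H=7, G=6: +7·20° lon, +6·10° lat → SW at lon -40°, lat -30°.
Square 0, 9: +0·2° lon, +9·1° lat → SW at lon -40°, lat -21°.
latitude -21.000, longitude -40.000.

-21.000, -40.000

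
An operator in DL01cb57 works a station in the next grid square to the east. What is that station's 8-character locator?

Longitude extended square 5; +1 → 6.
The latitude characters are unchanged.

DL01cb67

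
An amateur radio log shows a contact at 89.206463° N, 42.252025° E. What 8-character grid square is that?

LR19de09

Shift to the Maidenhead origin (180°W, 90°S): lon 222.25203, lat 179.20646.
Field: lon ⌊222.25203/20⌋ = 11 → L; lat ⌊179.20646/10⌋ = 17 → R.
Square: lon ⌊2.25203/2⌋ = 1; lat ⌊9.20646/1⌋ = 9.
Subsquare: lon ⌊0.25203/0.0833333⌋ = 3 → d; lat ⌊0.20646/0.0416667⌋ = 4 → e.
Extended square: lon ⌊0.00203/0.00833333⌋ = 0; lat ⌊0.03980/0.00416667⌋ = 9.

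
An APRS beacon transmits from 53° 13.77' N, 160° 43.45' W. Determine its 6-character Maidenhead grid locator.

AO93pf

Shift to the Maidenhead origin (180°W, 90°S): lon 19.2758, lat 143.2295.
Field (20°×10°, letters A–R): 19.2758/20 → 0 → A, 143.2295/10 → 14 → O; chars AO.
Square (2°×1°, digits 0–9): 19.2758/2 → 9, 3.2295/1 → 3; chars 93.
Subsquare (5′×2.5′, letters a–x): 1.2758/0.0833333 → 15 → p, 0.2295/0.0416667 → 5 → f; chars pf.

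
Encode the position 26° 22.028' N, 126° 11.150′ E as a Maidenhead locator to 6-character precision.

PL36ci

Shift to the Maidenhead origin (180°W, 90°S): lon 306.1858, lat 116.3671.
Field: lon ⌊306.1858/20⌋ = 15 → P; lat ⌊116.3671/10⌋ = 11 → L.
Square: lon ⌊6.1858/2⌋ = 3; lat ⌊6.3671/1⌋ = 6.
Subsquare: lon ⌊0.1858/0.0833333⌋ = 2 → c; lat ⌊0.3671/0.0416667⌋ = 8 → i.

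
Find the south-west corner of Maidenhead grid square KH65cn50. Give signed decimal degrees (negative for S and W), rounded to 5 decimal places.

-14.45833, 32.20833

Field K=10, H=7: +10·20° lon, +7·10° lat → SW at lon 20°, lat -20°.
Square 6, 5: +6·2° lon, +5·1° lat → SW at lon 32°, lat -15°.
Subsquare c=2, n=13: +2·0.0833333° lon, +13·0.0416667° lat → SW at lon 32.1667°, lat -14.4583°.
Extended square 5, 0: +5·0.00833333° lon, +0·0.00416667° lat → SW at lon 32.2083°, lat -14.4583°.
latitude -14.45833, longitude 32.20833.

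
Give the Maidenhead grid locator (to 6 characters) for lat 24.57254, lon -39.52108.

HL04fn

Add 180° to longitude and 90° to latitude: 140.4789, 114.5725.
Field: 140.4789/20 → 7 → H, 114.5725/10 → 11 → L; chars HL.
Square: 0.4789/2 → 0, 4.5725/1 → 4; chars 04.
Subsquare: 0.4789/0.0833333 → 5 → f, 0.5725/0.0416667 → 13 → n; chars fn.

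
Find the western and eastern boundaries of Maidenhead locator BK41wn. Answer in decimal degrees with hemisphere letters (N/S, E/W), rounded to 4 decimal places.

150.1667° W, 150.0833° W

Field B=1, K=10: +1·20° lon, +10·10° lat → SW at lon -160°, lat 10°.
Square 4, 1: +4·2° lon, +1·1° lat → SW at lon -152°, lat 11°.
Subsquare w=22, n=13: +22·0.0833333° lon, +13·0.0416667° lat → SW at lon -150.167°, lat 11.5417°.
Cell spans 0.0833333° lon × 0.0416667° lat.
west 150.1667° W, east 150.0833° W.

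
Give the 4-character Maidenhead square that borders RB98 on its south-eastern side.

AB07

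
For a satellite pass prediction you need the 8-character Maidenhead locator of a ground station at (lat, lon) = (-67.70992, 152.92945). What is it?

QC62lg19

Offset from 180°W / 90°S: lon 332.92945°, lat 22.29008°.
Field: 332.92945/20 → 16 → Q, 22.29008/10 → 2 → C; chars QC.
Square: 12.92945/2 → 6, 2.29008/1 → 2; chars 62.
Subsquare: 0.92945/0.0833333 → 11 → l, 0.29008/0.0416667 → 6 → g; chars lg.
Extended square: 0.01278/0.00833333 → 1, 0.04008/0.00416667 → 9; chars 19.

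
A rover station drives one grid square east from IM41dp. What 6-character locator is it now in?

IM41ep

Longitude subsquare d = 3; +1 → 4 = e.
The latitude characters are unchanged.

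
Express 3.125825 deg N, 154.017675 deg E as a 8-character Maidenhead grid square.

QJ73ad20

Shift to the Maidenhead origin (180°W, 90°S): lon 334.01767, lat 93.12583.
Field: lon ⌊334.01767/20⌋ = 16 → Q; lat ⌊93.12583/10⌋ = 9 → J.
Square: lon ⌊14.01767/2⌋ = 7; lat ⌊3.12583/1⌋ = 3.
Subsquare: lon ⌊0.01767/0.0833333⌋ = 0 → a; lat ⌊0.12583/0.0416667⌋ = 3 → d.
Extended square: lon ⌊0.01767/0.00833333⌋ = 2; lat ⌊0.00083/0.00416667⌋ = 0.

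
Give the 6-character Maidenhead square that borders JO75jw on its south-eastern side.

Longitude subsquare j = 9; +1 → 10 = k.
Latitude subsquare w = 22; −1 → 21 = v.

JO75kv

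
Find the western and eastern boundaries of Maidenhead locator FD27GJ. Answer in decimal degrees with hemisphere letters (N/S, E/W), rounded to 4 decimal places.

75.5000° W, 75.4167° W

Field F=5, D=3: +5·20° lon, +3·10° lat → SW at lon -80°, lat -60°.
Square 2, 7: +2·2° lon, +7·1° lat → SW at lon -76°, lat -53°.
Subsquare g=6, j=9: +6·0.0833333° lon, +9·0.0416667° lat → SW at lon -75.5°, lat -52.625°.
Cell spans 0.0833333° lon × 0.0416667° lat.
west 75.5000° W, east 75.4167° W.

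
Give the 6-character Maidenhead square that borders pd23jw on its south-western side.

PD23iv

Longitude subsquare j = 9; −1 → 8 = i.
Latitude subsquare w = 22; −1 → 21 = v.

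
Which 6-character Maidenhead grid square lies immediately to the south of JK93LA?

JK92lx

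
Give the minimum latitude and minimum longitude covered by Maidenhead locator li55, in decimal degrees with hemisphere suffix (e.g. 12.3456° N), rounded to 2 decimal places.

Field L=11, I=8: +11·20° lon, +8·10° lat → SW at lon 40°, lat -10°.
Square 5, 5: +5·2° lon, +5·1° lat → SW at lon 50°, lat -5°.
latitude 5.00° S, longitude 50.00° E.

5.00° S, 50.00° E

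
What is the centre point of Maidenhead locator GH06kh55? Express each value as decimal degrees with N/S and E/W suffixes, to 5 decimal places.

Field G=6, H=7: +6·20° lon, +7·10° lat → SW at lon -60°, lat -20°.
Square 0, 6: +0·2° lon, +6·1° lat → SW at lon -60°, lat -14°.
Subsquare k=10, h=7: +10·0.0833333° lon, +7·0.0416667° lat → SW at lon -59.1667°, lat -13.7083°.
Extended square 5, 5: +5·0.00833333° lon, +5·0.00416667° lat → SW at lon -59.125°, lat -13.6875°.
Cell spans 0.00833333° lon × 0.00416667° lat. Centre is SW corner plus half of each.
latitude 13.68542° S, longitude 59.12083° W.

13.68542° S, 59.12083° W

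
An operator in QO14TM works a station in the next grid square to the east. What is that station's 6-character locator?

QO14um

Longitude subsquare t = 19; +1 → 20 = u.
The latitude characters are unchanged.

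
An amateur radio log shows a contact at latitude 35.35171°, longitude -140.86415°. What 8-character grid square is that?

BM95ni64

Shift to the Maidenhead origin (180°W, 90°S): lon 39.13585, lat 125.35171.
Field: 39.13585/20 → 1 → B, 125.35171/10 → 12 → M; chars BM.
Square: 19.13585/2 → 9, 5.35171/1 → 5; chars 95.
Subsquare: 1.13585/0.0833333 → 13 → n, 0.35171/0.0416667 → 8 → i; chars ni.
Extended square: 0.05252/0.00833333 → 6, 0.01838/0.00416667 → 4; chars 64.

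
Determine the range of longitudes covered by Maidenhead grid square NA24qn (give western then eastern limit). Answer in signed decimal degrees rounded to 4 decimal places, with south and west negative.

85.3333, 85.4167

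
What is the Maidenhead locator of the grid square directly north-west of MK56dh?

Longitude subsquare d = 3; −1 → 2 = c.
Latitude subsquare h = 7; +1 → 8 = i.

MK56ci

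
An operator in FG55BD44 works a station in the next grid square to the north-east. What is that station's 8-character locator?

FG55bd55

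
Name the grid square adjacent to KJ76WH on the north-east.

KJ76xi

Longitude subsquare w = 22; +1 → 23 = x.
Latitude subsquare h = 7; +1 → 8 = i.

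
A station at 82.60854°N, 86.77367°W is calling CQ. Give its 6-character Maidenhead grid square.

ER62oo

Offset from 180°W / 90°S: lon 93.2263°, lat 172.6085°.
Field (20°×10°, letters A–R): lon ⌊93.2263/20⌋ = 4 → E; lat ⌊172.6085/10⌋ = 17 → R.
Square (2°×1°, digits 0–9): lon ⌊13.2263/2⌋ = 6; lat ⌊2.6085/1⌋ = 2.
Subsquare (5′×2.5′, letters a–x): lon ⌊1.2263/0.0833333⌋ = 14 → o; lat ⌊0.6085/0.0416667⌋ = 14 → o.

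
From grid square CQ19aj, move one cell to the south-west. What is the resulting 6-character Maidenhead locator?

Longitude subsquare a = 0; −1 → -1, wraps to 23 = x, carry into square.
Longitude square 1; −1 → 0.
Latitude subsquare j = 9; −1 → 8 = i.

CQ09xi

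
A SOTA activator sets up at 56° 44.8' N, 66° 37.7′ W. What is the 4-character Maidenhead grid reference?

FO66

Shift to the Maidenhead origin (180°W, 90°S): lon 113.37, lat 146.75.
Field: 113.37/20 → 5 → F, 146.75/10 → 14 → O; chars FO.
Square: 13.37/2 → 6, 6.75/1 → 6; chars 66.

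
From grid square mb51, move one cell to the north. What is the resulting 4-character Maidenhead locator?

MB52

Latitude square 1; +1 → 2.
The longitude characters are unchanged.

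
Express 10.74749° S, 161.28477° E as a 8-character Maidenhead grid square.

RH09pg40

Add 180° to longitude and 90° to latitude: 341.28477, 79.25251.
Field (20°×10°, letters A–R): 341.28477/20 → 17 → R, 79.25251/10 → 7 → H; chars RH.
Square (2°×1°, digits 0–9): 1.28477/2 → 0, 9.25251/1 → 9; chars 09.
Subsquare (5′×2.5′, letters a–x): 1.28477/0.0833333 → 15 → p, 0.25251/0.0416667 → 6 → g; chars pg.
Extended square (30″×15″, digits 0–9): 0.03477/0.00833333 → 4, 0.00251/0.00416667 → 0; chars 40.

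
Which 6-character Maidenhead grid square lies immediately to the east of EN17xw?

EN27aw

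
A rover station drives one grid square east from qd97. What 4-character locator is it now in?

RD07

Longitude square 9; +1 → 10, wraps to 0, carry into field.
Longitude field Q = 16; +1 → 17 = R.
The latitude characters are unchanged.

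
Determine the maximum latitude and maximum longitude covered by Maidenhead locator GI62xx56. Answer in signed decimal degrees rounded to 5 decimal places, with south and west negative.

-7.01250, -46.03333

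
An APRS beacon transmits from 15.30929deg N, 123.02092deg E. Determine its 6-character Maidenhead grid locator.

PK15mh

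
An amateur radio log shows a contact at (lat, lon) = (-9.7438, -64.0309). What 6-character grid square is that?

Add 180° to longitude and 90° to latitude: 115.9691, 80.2562.
Field: lon ⌊115.9691/20⌋ = 5 → F; lat ⌊80.2562/10⌋ = 8 → I.
Square: lon ⌊15.9691/2⌋ = 7; lat ⌊0.2562/1⌋ = 0.
Subsquare: lon ⌊1.9691/0.0833333⌋ = 23 → x; lat ⌊0.2562/0.0416667⌋ = 6 → g.

FI70xg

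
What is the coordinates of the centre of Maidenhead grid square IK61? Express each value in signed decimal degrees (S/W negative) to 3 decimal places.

11.500, -7.000

Field I=8, K=10: +8·20° lon, +10·10° lat → SW at lon -20°, lat 10°.
Square 6, 1: +6·2° lon, +1·1° lat → SW at lon -8°, lat 11°.
Cell spans 2° lon × 1° lat. Centre is SW corner plus half of each.
latitude 11.500, longitude -7.000.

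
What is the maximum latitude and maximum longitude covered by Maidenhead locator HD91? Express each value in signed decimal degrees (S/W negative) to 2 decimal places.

Field H=7, D=3: +7·20° lon, +3·10° lat → SW at lon -40°, lat -60°.
Square 9, 1: +9·2° lon, +1·1° lat → SW at lon -22°, lat -59°.
Cell spans 2° lon × 1° lat. NE corner is SW corner plus one full cell.
latitude -58.00, longitude -20.00.

-58.00, -20.00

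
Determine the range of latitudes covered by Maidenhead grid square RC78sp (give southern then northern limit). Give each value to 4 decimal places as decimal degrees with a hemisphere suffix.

61.3750° S, 61.3333° S

Field R=17, C=2: +17·20° lon, +2·10° lat → SW at lon 160°, lat -70°.
Square 7, 8: +7·2° lon, +8·1° lat → SW at lon 174°, lat -62°.
Subsquare s=18, p=15: +18·0.0833333° lon, +15·0.0416667° lat → SW at lon 175.5°, lat -61.375°.
Cell spans 0.0833333° lon × 0.0416667° lat.
south 61.3750° S, north 61.3333° S.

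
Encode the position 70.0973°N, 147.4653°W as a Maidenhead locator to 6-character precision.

BQ60gc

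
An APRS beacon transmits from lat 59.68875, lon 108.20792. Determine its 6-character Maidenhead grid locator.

OO49cq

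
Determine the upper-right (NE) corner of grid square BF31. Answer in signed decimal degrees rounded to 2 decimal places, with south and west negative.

-38.00, -152.00

Field B=1, F=5: +1·20° lon, +5·10° lat → SW at lon -160°, lat -40°.
Square 3, 1: +3·2° lon, +1·1° lat → SW at lon -154°, lat -39°.
Cell spans 2° lon × 1° lat. NE corner is SW corner plus one full cell.
latitude -38.00, longitude -152.00.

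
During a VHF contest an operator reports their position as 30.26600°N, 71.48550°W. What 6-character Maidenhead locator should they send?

FM40gg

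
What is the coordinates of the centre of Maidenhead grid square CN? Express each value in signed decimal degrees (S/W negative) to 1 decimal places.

Field C=2, N=13: +2·20° lon, +13·10° lat → SW at lon -140°, lat 40°.
Cell spans 20° lon × 10° lat. Centre is SW corner plus half of each.
latitude 45.0, longitude -130.0.

45.0, -130.0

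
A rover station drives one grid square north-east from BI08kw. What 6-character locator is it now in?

Longitude subsquare k = 10; +1 → 11 = l.
Latitude subsquare w = 22; +1 → 23 = x.

BI08lx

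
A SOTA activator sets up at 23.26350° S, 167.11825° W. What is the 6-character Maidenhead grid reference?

AG66kr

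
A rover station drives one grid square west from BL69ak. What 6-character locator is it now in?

BL59xk

Longitude subsquare a = 0; −1 → -1, wraps to 23 = x, carry into square.
Longitude square 6; −1 → 5.
The latitude characters are unchanged.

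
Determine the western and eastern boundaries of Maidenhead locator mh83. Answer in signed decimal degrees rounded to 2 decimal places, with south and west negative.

76.00, 78.00

Field M=12, H=7: +12·20° lon, +7·10° lat → SW at lon 60°, lat -20°.
Square 8, 3: +8·2° lon, +3·1° lat → SW at lon 76°, lat -17°.
Cell spans 2° lon × 1° lat.
west 76.00, east 78.00.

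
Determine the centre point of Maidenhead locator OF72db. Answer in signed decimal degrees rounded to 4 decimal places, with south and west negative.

-37.9375, 114.2917

Field O=14, F=5: +14·20° lon, +5·10° lat → SW at lon 100°, lat -40°.
Square 7, 2: +7·2° lon, +2·1° lat → SW at lon 114°, lat -38°.
Subsquare d=3, b=1: +3·0.0833333° lon, +1·0.0416667° lat → SW at lon 114.25°, lat -37.9583°.
Cell spans 0.0833333° lon × 0.0416667° lat. Centre is SW corner plus half of each.
latitude -37.9375, longitude 114.2917.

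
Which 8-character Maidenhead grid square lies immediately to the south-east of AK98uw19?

AK98uw28

Longitude extended square 1; +1 → 2.
Latitude extended square 9; −1 → 8.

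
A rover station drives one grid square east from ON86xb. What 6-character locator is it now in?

ON96ab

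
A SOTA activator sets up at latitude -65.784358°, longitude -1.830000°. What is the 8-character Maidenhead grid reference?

IC94cf01

Shift to the Maidenhead origin (180°W, 90°S): lon 178.17000, lat 24.21564.
Field (20°×10°, letters A–R): 178.17000/20 → 8 → I, 24.21564/10 → 2 → C; chars IC.
Square (2°×1°, digits 0–9): 18.17000/2 → 9, 4.21564/1 → 4; chars 94.
Subsquare (5′×2.5′, letters a–x): 0.17000/0.0833333 → 2 → c, 0.21564/0.0416667 → 5 → f; chars cf.
Extended square (30″×15″, digits 0–9): 0.00333/0.00833333 → 0, 0.00731/0.00416667 → 1; chars 01.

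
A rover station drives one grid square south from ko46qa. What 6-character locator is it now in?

Latitude subsquare a = 0; −1 → -1, wraps to 23 = x, carry into square.
Latitude square 6; −1 → 5.
The longitude characters are unchanged.

KO45qx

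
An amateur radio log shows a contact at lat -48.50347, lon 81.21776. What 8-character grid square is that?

Add 180° to longitude and 90° to latitude: 261.21776, 41.49653.
Field: 261.21776/20 → 13 → N, 41.49653/10 → 4 → E; chars NE.
Square: 1.21776/2 → 0, 1.49653/1 → 1; chars 01.
Subsquare: 1.21776/0.0833333 → 14 → o, 0.49653/0.0416667 → 11 → l; chars ol.
Extended square: 0.05109/0.00833333 → 6, 0.03820/0.00416667 → 9; chars 69.

NE01ol69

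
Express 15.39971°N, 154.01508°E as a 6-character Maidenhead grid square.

QK75aj

Shift to the Maidenhead origin (180°W, 90°S): lon 334.0151, lat 105.3997.
Field (20°×10°, letters A–R): 334.0151/20 → 16 → Q, 105.3997/10 → 10 → K; chars QK.
Square (2°×1°, digits 0–9): 14.0151/2 → 7, 5.3997/1 → 5; chars 75.
Subsquare (5′×2.5′, letters a–x): 0.0151/0.0833333 → 0 → a, 0.3997/0.0416667 → 9 → j; chars aj.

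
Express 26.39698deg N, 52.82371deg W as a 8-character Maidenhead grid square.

GL36oj15

Offset from 180°W / 90°S: lon 127.17629°, lat 116.39698°.
Field: 127.17629/20 → 6 → G, 116.39698/10 → 11 → L; chars GL.
Square: 7.17629/2 → 3, 6.39698/1 → 6; chars 36.
Subsquare: 1.17629/0.0833333 → 14 → o, 0.39698/0.0416667 → 9 → j; chars oj.
Extended square: 0.00962/0.00833333 → 1, 0.02198/0.00416667 → 5; chars 15.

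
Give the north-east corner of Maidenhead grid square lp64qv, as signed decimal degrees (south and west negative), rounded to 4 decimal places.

Field L=11, P=15: +11·20° lon, +15·10° lat → SW at lon 40°, lat 60°.
Square 6, 4: +6·2° lon, +4·1° lat → SW at lon 52°, lat 64°.
Subsquare q=16, v=21: +16·0.0833333° lon, +21·0.0416667° lat → SW at lon 53.3333°, lat 64.875°.
Cell spans 0.0833333° lon × 0.0416667° lat. NE corner is SW corner plus one full cell.
latitude 64.9167, longitude 53.4167.

64.9167, 53.4167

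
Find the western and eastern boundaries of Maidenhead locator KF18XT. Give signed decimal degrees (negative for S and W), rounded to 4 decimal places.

Field K=10, F=5: +10·20° lon, +5·10° lat → SW at lon 20°, lat -40°.
Square 1, 8: +1·2° lon, +8·1° lat → SW at lon 22°, lat -32°.
Subsquare x=23, t=19: +23·0.0833333° lon, +19·0.0416667° lat → SW at lon 23.9167°, lat -31.2083°.
Cell spans 0.0833333° lon × 0.0416667° lat.
west 23.9167, east 24.0000.

23.9167, 24.0000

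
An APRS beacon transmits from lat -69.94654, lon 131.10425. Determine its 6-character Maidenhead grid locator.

PC50nb

Offset from 180°W / 90°S: lon 311.1042°, lat 20.0535°.
Field (20°×10°, letters A–R): 311.1042/20 → 15 → P, 20.0535/10 → 2 → C; chars PC.
Square (2°×1°, digits 0–9): 11.1042/2 → 5, 0.0535/1 → 0; chars 50.
Subsquare (5′×2.5′, letters a–x): 1.1042/0.0833333 → 13 → n, 0.0535/0.0416667 → 1 → b; chars nb.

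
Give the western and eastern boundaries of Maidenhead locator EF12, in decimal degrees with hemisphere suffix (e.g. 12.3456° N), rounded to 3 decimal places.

Field E=4, F=5: +4·20° lon, +5·10° lat → SW at lon -100°, lat -40°.
Square 1, 2: +1·2° lon, +2·1° lat → SW at lon -98°, lat -38°.
Cell spans 2° lon × 1° lat.
west 98.000° W, east 96.000° W.

98.000° W, 96.000° W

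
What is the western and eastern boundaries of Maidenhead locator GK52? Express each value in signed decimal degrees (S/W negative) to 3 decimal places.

-50.000, -48.000

Field G=6, K=10: +6·20° lon, +10·10° lat → SW at lon -60°, lat 10°.
Square 5, 2: +5·2° lon, +2·1° lat → SW at lon -50°, lat 12°.
Cell spans 2° lon × 1° lat.
west -50.000, east -48.000.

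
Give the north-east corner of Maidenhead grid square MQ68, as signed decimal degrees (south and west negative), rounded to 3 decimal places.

79.000, 74.000

Field M=12, Q=16: +12·20° lon, +16·10° lat → SW at lon 60°, lat 70°.
Square 6, 8: +6·2° lon, +8·1° lat → SW at lon 72°, lat 78°.
Cell spans 2° lon × 1° lat. NE corner is SW corner plus one full cell.
latitude 79.000, longitude 74.000.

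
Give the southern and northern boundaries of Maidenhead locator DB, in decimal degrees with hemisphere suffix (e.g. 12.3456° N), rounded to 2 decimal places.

80.00° S, 70.00° S

Field D=3, B=1: +3·20° lon, +1·10° lat → SW at lon -120°, lat -80°.
Cell spans 20° lon × 10° lat.
south 80.00° S, north 70.00° S.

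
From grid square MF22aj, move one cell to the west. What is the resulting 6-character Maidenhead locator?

Longitude subsquare a = 0; −1 → -1, wraps to 23 = x, carry into square.
Longitude square 2; −1 → 1.
The latitude characters are unchanged.

MF12xj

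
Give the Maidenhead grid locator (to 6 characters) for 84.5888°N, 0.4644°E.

JR04fo

Offset from 180°W / 90°S: lon 180.4644°, lat 174.5888°.
Field: lon ⌊180.4644/20⌋ = 9 → J; lat ⌊174.5888/10⌋ = 17 → R.
Square: lon ⌊0.4644/2⌋ = 0; lat ⌊4.5888/1⌋ = 4.
Subsquare: lon ⌊0.4644/0.0833333⌋ = 5 → f; lat ⌊0.5888/0.0416667⌋ = 14 → o.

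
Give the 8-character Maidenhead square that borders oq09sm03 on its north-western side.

OQ09rm94

Longitude extended square 0; −1 → -1, wraps to 9, carry into subsquare.
Longitude subsquare s = 18; −1 → 17 = r.
Latitude extended square 3; +1 → 4.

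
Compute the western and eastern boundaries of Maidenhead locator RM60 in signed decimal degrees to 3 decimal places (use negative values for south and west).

172.000, 174.000

Field R=17, M=12: +17·20° lon, +12·10° lat → SW at lon 160°, lat 30°.
Square 6, 0: +6·2° lon, +0·1° lat → SW at lon 172°, lat 30°.
Cell spans 2° lon × 1° lat.
west 172.000, east 174.000.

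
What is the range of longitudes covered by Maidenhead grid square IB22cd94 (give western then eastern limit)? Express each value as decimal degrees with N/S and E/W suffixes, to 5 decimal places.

Field I=8, B=1: +8·20° lon, +1·10° lat → SW at lon -20°, lat -80°.
Square 2, 2: +2·2° lon, +2·1° lat → SW at lon -16°, lat -78°.
Subsquare c=2, d=3: +2·0.0833333° lon, +3·0.0416667° lat → SW at lon -15.8333°, lat -77.875°.
Extended square 9, 4: +9·0.00833333° lon, +4·0.00416667° lat → SW at lon -15.7583°, lat -77.8583°.
Cell spans 0.00833333° lon × 0.00416667° lat.
west 15.75833° W, east 15.75000° W.

15.75833° W, 15.75000° W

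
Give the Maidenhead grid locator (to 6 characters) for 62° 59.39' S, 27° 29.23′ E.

KC37ra

Add 180° to longitude and 90° to latitude: 207.4872, 27.0102.
Field: lon ⌊207.4872/20⌋ = 10 → K; lat ⌊27.0102/10⌋ = 2 → C.
Square: lon ⌊7.4872/2⌋ = 3; lat ⌊7.0102/1⌋ = 7.
Subsquare: lon ⌊1.4872/0.0833333⌋ = 17 → r; lat ⌊0.0102/0.0416667⌋ = 0 → a.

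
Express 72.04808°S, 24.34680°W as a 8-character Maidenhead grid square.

HB77tw88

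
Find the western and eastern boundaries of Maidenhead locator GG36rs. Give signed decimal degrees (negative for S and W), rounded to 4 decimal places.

-52.5833, -52.5000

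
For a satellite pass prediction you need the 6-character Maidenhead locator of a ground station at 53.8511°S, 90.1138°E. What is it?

ND56bd

Add 180° to longitude and 90° to latitude: 270.1138, 36.1489.
Field: lon ⌊270.1138/20⌋ = 13 → N; lat ⌊36.1489/10⌋ = 3 → D.
Square: lon ⌊10.1138/2⌋ = 5; lat ⌊6.1489/1⌋ = 6.
Subsquare: lon ⌊0.1138/0.0833333⌋ = 1 → b; lat ⌊0.1489/0.0416667⌋ = 3 → d.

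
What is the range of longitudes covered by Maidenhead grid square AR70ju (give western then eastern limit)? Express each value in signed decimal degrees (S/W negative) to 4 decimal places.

Field A=0, R=17: +0·20° lon, +17·10° lat → SW at lon -180°, lat 80°.
Square 7, 0: +7·2° lon, +0·1° lat → SW at lon -166°, lat 80°.
Subsquare j=9, u=20: +9·0.0833333° lon, +20·0.0416667° lat → SW at lon -165.25°, lat 80.8333°.
Cell spans 0.0833333° lon × 0.0416667° lat.
west -165.2500, east -165.1667.

-165.2500, -165.1667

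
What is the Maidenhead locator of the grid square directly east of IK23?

IK33

Longitude square 2; +1 → 3.
The latitude characters are unchanged.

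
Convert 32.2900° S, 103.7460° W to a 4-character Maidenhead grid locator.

DF87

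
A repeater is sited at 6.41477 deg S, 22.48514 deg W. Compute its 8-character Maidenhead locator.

HI83so10

Add 180° to longitude and 90° to latitude: 157.51486, 83.58523.
Field (20°×10°, letters A–R): lon ⌊157.51486/20⌋ = 7 → H; lat ⌊83.58523/10⌋ = 8 → I.
Square (2°×1°, digits 0–9): lon ⌊17.51486/2⌋ = 8; lat ⌊3.58523/1⌋ = 3.
Subsquare (5′×2.5′, letters a–x): lon ⌊1.51486/0.0833333⌋ = 18 → s; lat ⌊0.58523/0.0416667⌋ = 14 → o.
Extended square (30″×15″, digits 0–9): lon ⌊0.01486/0.00833333⌋ = 1; lat ⌊0.00190/0.00416667⌋ = 0.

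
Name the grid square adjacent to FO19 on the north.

Latitude square 9; +1 → 10, wraps to 0, carry into field.
Latitude field O = 14; +1 → 15 = P.
The longitude characters are unchanged.

FP10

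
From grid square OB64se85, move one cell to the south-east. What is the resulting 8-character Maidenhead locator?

Longitude extended square 8; +1 → 9.
Latitude extended square 5; −1 → 4.

OB64se94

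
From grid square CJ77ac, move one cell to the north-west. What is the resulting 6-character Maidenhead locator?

Longitude subsquare a = 0; −1 → -1, wraps to 23 = x, carry into square.
Longitude square 7; −1 → 6.
Latitude subsquare c = 2; +1 → 3 = d.

CJ67xd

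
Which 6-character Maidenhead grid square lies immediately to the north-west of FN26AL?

Longitude subsquare a = 0; −1 → -1, wraps to 23 = x, carry into square.
Longitude square 2; −1 → 1.
Latitude subsquare l = 11; +1 → 12 = m.

FN16xm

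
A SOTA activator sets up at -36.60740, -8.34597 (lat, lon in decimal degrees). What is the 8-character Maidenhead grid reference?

IF53tj84

Shift to the Maidenhead origin (180°W, 90°S): lon 171.65403, lat 53.39260.
Field: lon ⌊171.65403/20⌋ = 8 → I; lat ⌊53.39260/10⌋ = 5 → F.
Square: lon ⌊11.65403/2⌋ = 5; lat ⌊3.39260/1⌋ = 3.
Subsquare: lon ⌊1.65403/0.0833333⌋ = 19 → t; lat ⌊0.39260/0.0416667⌋ = 9 → j.
Extended square: lon ⌊0.07070/0.00833333⌋ = 8; lat ⌊0.01760/0.00416667⌋ = 4.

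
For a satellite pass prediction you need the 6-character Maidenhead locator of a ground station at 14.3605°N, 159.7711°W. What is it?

BK04ci

Add 180° to longitude and 90° to latitude: 20.2289, 104.3605.
Field (20°×10°, letters A–R): 20.2289/20 → 1 → B, 104.3605/10 → 10 → K; chars BK.
Square (2°×1°, digits 0–9): 0.2289/2 → 0, 4.3605/1 → 4; chars 04.
Subsquare (5′×2.5′, letters a–x): 0.2289/0.0833333 → 2 → c, 0.3605/0.0416667 → 8 → i; chars ci.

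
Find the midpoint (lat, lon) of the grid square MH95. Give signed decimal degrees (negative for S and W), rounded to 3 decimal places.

-14.500, 79.000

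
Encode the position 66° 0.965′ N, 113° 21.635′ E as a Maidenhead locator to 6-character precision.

Add 180° to longitude and 90° to latitude: 293.3606, 156.0161.
Field: 293.3606/20 → 14 → O, 156.0161/10 → 15 → P; chars OP.
Square: 13.3606/2 → 6, 6.0161/1 → 6; chars 66.
Subsquare: 1.3606/0.0833333 → 16 → q, 0.0161/0.0416667 → 0 → a; chars qa.

OP66qa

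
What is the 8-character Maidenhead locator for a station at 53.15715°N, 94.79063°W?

EO23od57

Shift to the Maidenhead origin (180°W, 90°S): lon 85.20937, lat 143.15715.
Field (20°×10°, letters A–R): 85.20937/20 → 4 → E, 143.15715/10 → 14 → O; chars EO.
Square (2°×1°, digits 0–9): 5.20937/2 → 2, 3.15715/1 → 3; chars 23.
Subsquare (5′×2.5′, letters a–x): 1.20937/0.0833333 → 14 → o, 0.15715/0.0416667 → 3 → d; chars od.
Extended square (30″×15″, digits 0–9): 0.04270/0.00833333 → 5, 0.03215/0.00416667 → 7; chars 57.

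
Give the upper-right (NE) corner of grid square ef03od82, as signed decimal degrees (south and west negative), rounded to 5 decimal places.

-36.86250, -98.75833

Field E=4, F=5: +4·20° lon, +5·10° lat → SW at lon -100°, lat -40°.
Square 0, 3: +0·2° lon, +3·1° lat → SW at lon -100°, lat -37°.
Subsquare o=14, d=3: +14·0.0833333° lon, +3·0.0416667° lat → SW at lon -98.8333°, lat -36.875°.
Extended square 8, 2: +8·0.00833333° lon, +2·0.00416667° lat → SW at lon -98.7667°, lat -36.8667°.
Cell spans 0.00833333° lon × 0.00416667° lat. NE corner is SW corner plus one full cell.
latitude -36.86250, longitude -98.75833.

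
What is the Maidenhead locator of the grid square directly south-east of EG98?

FG07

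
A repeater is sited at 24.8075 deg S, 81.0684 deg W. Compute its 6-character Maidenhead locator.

Add 180° to longitude and 90° to latitude: 98.9316, 65.1925.
Field: lon ⌊98.9316/20⌋ = 4 → E; lat ⌊65.1925/10⌋ = 6 → G.
Square: lon ⌊18.9316/2⌋ = 9; lat ⌊5.1925/1⌋ = 5.
Subsquare: lon ⌊0.9316/0.0833333⌋ = 11 → l; lat ⌊0.1925/0.0416667⌋ = 4 → e.

EG95le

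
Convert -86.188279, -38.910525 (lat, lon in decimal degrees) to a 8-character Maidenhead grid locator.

HA03nt04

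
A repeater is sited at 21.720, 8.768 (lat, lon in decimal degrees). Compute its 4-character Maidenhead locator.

JL41

Add 180° to longitude and 90° to latitude: 188.77, 111.72.
Field: 188.77/20 → 9 → J, 111.72/10 → 11 → L; chars JL.
Square: 8.77/2 → 4, 1.72/1 → 1; chars 41.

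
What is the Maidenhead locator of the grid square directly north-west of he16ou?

HE16nv

Longitude subsquare o = 14; −1 → 13 = n.
Latitude subsquare u = 20; +1 → 21 = v.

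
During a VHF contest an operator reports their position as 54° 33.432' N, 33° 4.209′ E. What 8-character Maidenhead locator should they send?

Add 180° to longitude and 90° to latitude: 213.07015, 144.55720.
Field: 213.07015/20 → 10 → K, 144.55720/10 → 14 → O; chars KO.
Square: 13.07015/2 → 6, 4.55720/1 → 4; chars 64.
Subsquare: 1.07015/0.0833333 → 12 → m, 0.55720/0.0416667 → 13 → n; chars mn.
Extended square: 0.07015/0.00833333 → 8, 0.01553/0.00416667 → 3; chars 83.

KO64mn83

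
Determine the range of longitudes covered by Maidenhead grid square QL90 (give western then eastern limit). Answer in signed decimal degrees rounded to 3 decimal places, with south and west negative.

158.000, 160.000

Field Q=16, L=11: +16·20° lon, +11·10° lat → SW at lon 140°, lat 20°.
Square 9, 0: +9·2° lon, +0·1° lat → SW at lon 158°, lat 20°.
Cell spans 2° lon × 1° lat.
west 158.000, east 160.000.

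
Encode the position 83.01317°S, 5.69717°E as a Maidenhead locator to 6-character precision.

JA26ux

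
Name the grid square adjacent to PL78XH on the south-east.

PL88ag

Longitude subsquare x = 23; +1 → 24, wraps to 0 = a, carry into square.
Longitude square 7; +1 → 8.
Latitude subsquare h = 7; −1 → 6 = g.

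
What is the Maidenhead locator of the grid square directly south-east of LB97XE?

MB07ad

Longitude subsquare x = 23; +1 → 24, wraps to 0 = a, carry into square.
Longitude square 9; +1 → 10, wraps to 0, carry into field.
Longitude field L = 11; +1 → 12 = M.
Latitude subsquare e = 4; −1 → 3 = d.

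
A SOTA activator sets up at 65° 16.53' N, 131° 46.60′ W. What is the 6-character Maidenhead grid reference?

Offset from 180°W / 90°S: lon 48.2233°, lat 155.2755°.
Field (20°×10°, letters A–R): 48.2233/20 → 2 → C, 155.2755/10 → 15 → P; chars CP.
Square (2°×1°, digits 0–9): 8.2233/2 → 4, 5.2755/1 → 5; chars 45.
Subsquare (5′×2.5′, letters a–x): 0.2233/0.0833333 → 2 → c, 0.2755/0.0416667 → 6 → g; chars cg.

CP45cg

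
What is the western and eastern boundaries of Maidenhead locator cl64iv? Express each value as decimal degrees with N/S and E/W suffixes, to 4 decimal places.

Field C=2, L=11: +2·20° lon, +11·10° lat → SW at lon -140°, lat 20°.
Square 6, 4: +6·2° lon, +4·1° lat → SW at lon -128°, lat 24°.
Subsquare i=8, v=21: +8·0.0833333° lon, +21·0.0416667° lat → SW at lon -127.333°, lat 24.875°.
Cell spans 0.0833333° lon × 0.0416667° lat.
west 127.3333° W, east 127.2500° W.

127.3333° W, 127.2500° W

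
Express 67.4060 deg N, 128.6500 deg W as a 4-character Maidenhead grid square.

CP57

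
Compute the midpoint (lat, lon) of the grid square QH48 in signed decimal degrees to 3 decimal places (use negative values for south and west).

-11.500, 149.000

Field Q=16, H=7: +16·20° lon, +7·10° lat → SW at lon 140°, lat -20°.
Square 4, 8: +4·2° lon, +8·1° lat → SW at lon 148°, lat -12°.
Cell spans 2° lon × 1° lat. Centre is SW corner plus half of each.
latitude -11.500, longitude 149.000.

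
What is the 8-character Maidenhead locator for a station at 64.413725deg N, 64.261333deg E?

MP24dj19

Offset from 180°W / 90°S: lon 244.26133°, lat 154.41372°.
Field: lon ⌊244.26133/20⌋ = 12 → M; lat ⌊154.41372/10⌋ = 15 → P.
Square: lon ⌊4.26133/2⌋ = 2; lat ⌊4.41372/1⌋ = 4.
Subsquare: lon ⌊0.26133/0.0833333⌋ = 3 → d; lat ⌊0.41372/0.0416667⌋ = 9 → j.
Extended square: lon ⌊0.01133/0.00833333⌋ = 1; lat ⌊0.03872/0.00416667⌋ = 9.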